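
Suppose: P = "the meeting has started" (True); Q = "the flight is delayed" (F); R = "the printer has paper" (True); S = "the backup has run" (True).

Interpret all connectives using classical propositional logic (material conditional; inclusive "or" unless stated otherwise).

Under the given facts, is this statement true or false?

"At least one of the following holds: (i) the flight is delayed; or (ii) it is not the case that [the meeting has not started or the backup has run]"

Formalization: Q | ~(~P | S)

~P = ~T = F
~P | S = F | T = T
~(~P | S) = ~T = F
Q | ~(~P | S) = F | F = F

false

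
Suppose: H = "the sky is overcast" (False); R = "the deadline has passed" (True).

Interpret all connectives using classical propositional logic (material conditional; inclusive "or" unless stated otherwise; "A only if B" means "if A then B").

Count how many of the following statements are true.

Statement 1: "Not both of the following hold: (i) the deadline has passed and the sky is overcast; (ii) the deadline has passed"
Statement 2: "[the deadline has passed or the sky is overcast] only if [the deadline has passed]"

2

Statement 1: Parsed as (R ∧ H) ↑ R

R ∧ H = T ∧ F = F
(R ∧ H) ↑ R = F ↑ T = T
So Statement 1 is true.

Statement 2: Parsed as (R ∨ H) → R

R ∨ H = T ∨ F = T
(R ∨ H) → R = T → T = T
Thus Statement 2 is true.

2 of the 2 statements are true.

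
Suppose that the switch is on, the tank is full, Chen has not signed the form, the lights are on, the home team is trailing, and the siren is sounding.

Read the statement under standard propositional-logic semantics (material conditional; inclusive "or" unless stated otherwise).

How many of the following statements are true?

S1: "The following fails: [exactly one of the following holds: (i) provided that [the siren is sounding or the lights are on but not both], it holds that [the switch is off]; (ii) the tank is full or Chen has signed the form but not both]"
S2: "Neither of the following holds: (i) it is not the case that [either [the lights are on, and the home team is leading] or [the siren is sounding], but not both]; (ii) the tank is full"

Let V = "the siren is sounding" (T), S = "the lights are on" (T), P = "the switch is on" (T), Q = "the tank is full" (T), R = "Chen has signed the form" (F), U = "the home team is leading" (F).

S1: In symbols: ¬(((V ⊕ S) → ¬P) ⊕ (Q ⊕ R))

V ⊕ S = T ⊕ T = F
¬P = ¬T = F
(V ⊕ S) → ¬P = F → F = T
Q ⊕ R = T ⊕ F = T
((V ⊕ S) → ¬P) ⊕ (Q ⊕ R) = T ⊕ T = F
¬(((V ⊕ S) → ¬P) ⊕ (Q ⊕ R)) = ¬F = T
Hence S1 is true.

S2: In symbols: ¬((S ∧ U) ⊕ V) ↓ Q

S ∧ U = T ∧ F = F
(S ∧ U) ⊕ V = F ⊕ T = T
¬((S ∧ U) ⊕ V) = ¬T = F
¬((S ∧ U) ⊕ V) ↓ Q = F ↓ T = F
So S2 is false.

1 of the 2 statements is true (S1).

1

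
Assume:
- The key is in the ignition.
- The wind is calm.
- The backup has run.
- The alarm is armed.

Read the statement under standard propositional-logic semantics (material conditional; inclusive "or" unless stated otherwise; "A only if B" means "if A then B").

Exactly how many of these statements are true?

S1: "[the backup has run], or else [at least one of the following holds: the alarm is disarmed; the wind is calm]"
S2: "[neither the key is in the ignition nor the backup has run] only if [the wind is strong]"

2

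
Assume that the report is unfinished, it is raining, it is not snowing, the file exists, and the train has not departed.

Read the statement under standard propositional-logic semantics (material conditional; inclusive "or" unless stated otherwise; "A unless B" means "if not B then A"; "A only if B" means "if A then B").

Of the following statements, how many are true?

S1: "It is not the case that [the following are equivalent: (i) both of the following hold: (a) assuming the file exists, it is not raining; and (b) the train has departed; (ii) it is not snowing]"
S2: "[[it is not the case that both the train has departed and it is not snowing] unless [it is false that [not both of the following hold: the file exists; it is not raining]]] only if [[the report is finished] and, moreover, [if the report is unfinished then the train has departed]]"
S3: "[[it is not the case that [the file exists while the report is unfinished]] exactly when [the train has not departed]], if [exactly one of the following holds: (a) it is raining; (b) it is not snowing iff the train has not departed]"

2

Let S = "the file exists" (T), Q = "it is raining" (T), U = "the train has departed" (F), R = "it is snowing" (F), P = "the report is finished" (F).

S1: Parsed as ~(((S -> ~Q) & U) <-> ~R)

~Q = ~T = F
S -> ~Q = T -> F = F
(S -> ~Q) & U = F & F = F
~R = ~F = T
((S -> ~Q) & U) <-> ~R = F <-> T = F
~(((S -> ~Q) & U) <-> ~R) = ~F = T
Hence S1 is true.

S2: Formalization: ((U nand ~R) | ~(S nand ~Q)) -> (P & (~P -> U))

~R = ~F = T
U nand ~R = F nand T = T
~Q = ~T = F
S nand ~Q = T nand F = T
~(S nand ~Q) = ~T = F
(U nand ~R) | ~(S nand ~Q) = T | F = T
~P = ~F = T
~P -> U = T -> F = F
P & (~P -> U) = F & F = F
((U nand ~R) | ~(S nand ~Q)) -> (P & (~P -> U)) = T -> F = F
Hence S2 is false.

S3: Parsed as (Q xor (~R <-> ~U)) -> (~(S & ~P) <-> ~U)

~R = ~F = T
~U = ~F = T
~R <-> ~U = T <-> T = T
Q xor (~R <-> ~U) = T xor T = F
~P = ~F = T
S & ~P = T & T = T
~(S & ~P) = ~T = F
~U = ~F = T
~(S & ~P) <-> ~U = F <-> T = F
(Q xor (~R <-> ~U)) -> (~(S & ~P) <-> ~U) = F -> F = T
Hence S3 is true.

True statements: 2 (S1, S3).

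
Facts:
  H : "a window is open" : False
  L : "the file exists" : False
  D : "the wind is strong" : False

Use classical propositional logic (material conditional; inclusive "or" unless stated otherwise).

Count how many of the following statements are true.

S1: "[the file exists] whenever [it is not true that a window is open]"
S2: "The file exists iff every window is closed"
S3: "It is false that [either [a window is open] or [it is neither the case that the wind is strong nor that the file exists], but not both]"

S1: This is ~H -> L.

~H = ~F = T
~H -> L = T -> F = F
Hence S1 is false.

S2: Formalization: L <-> ~H

~H = ~F = T
L <-> ~H = F <-> T = F
Hence S2 is false.

S3: This is ~(H xor (D nor L)).

D nor L = F nor F = T
H xor (D nor L) = F xor T = T
~(H xor (D nor L)) = ~T = F
Hence S3 is false.

Count: 0.

0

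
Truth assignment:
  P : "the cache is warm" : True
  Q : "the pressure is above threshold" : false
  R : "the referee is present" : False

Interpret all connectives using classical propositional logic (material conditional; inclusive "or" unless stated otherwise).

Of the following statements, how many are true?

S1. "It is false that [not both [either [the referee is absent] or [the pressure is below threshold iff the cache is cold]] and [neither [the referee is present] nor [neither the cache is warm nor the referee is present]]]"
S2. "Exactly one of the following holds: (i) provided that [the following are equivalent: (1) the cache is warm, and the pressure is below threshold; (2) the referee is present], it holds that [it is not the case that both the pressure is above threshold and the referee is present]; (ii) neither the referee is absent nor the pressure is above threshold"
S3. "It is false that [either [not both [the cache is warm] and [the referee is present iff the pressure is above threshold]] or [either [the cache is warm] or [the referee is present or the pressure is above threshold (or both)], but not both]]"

2

S1: In symbols: not ((not R or (not Q iff not P)) nand (R nor (P nor R)))

not R = not False = True
not Q = not False = True
not P = not True = False
not Q iff not P = True iff False = False
not R or (not Q iff not P) = True or False = True
P nor R = True nor False = False
R nor (P nor R) = False nor False = True
(not R or (not Q iff not P)) nand (R nor (P nor R)) = True nand True = False
not ((not R or (not Q iff not P)) nand (R nor (P nor R))) = not False = True
Hence S1 is true.

S2: Parsed as (((P and not Q) iff R) -> (Q nand R)) xor (not R nor Q)

not Q = not False = True
P and not Q = True and True = True
(P and not Q) iff R = True iff False = False
Q nand R = False nand False = True
((P and not Q) iff R) -> (Q nand R) = False -> True = True
not R = not False = True
not R nor Q = True nor False = False
(((P and not Q) iff R) -> (Q nand R)) xor (not R nor Q) = True xor False = True
Hence S2 is true.

S3: This is not ((P nand (R iff Q)) or (P xor (R or Q))).

R iff Q = False iff False = True
P nand (R iff Q) = True nand True = False
R or Q = False or False = False
P xor (R or Q) = True xor False = True
(P nand (R iff Q)) or (P xor (R or Q)) = False or True = True
not ((P nand (R iff Q)) or (P xor (R or Q))) = not True = False
Thus S3 is false.

Count: 2.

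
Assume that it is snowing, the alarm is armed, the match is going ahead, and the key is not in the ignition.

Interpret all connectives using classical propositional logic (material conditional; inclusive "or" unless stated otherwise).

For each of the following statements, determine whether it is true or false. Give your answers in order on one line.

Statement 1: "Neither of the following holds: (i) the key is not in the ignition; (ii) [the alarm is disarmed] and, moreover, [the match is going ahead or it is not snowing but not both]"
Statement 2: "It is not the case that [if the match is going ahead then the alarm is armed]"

Statement 1 F, Statement 2 F

Let S = "the key is in the ignition" (F), Q = "the alarm is armed" (T), R = "the match is cancelled" (F), P = "it is snowing" (T).

Statement 1: In symbols: ~S nor (~Q & (~R xor ~P))

~S = ~F = T
~Q = ~T = F
~R = ~F = T
~P = ~T = F
~R xor ~P = T xor F = T
~Q & (~R xor ~P) = F & T = F
~S nor (~Q & (~R xor ~P)) = T nor F = F
Hence Statement 1 is false.

Statement 2: This is ~(~R -> Q).

~R = ~F = T
~R -> Q = T -> T = T
~(~R -> Q) = ~T = F
Hence Statement 2 is false.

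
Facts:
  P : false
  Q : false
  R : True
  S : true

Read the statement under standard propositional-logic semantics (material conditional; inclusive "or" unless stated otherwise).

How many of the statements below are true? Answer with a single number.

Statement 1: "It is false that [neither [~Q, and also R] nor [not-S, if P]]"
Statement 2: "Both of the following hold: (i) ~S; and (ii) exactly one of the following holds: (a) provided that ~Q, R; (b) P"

Statement 1: Parsed as ~((~Q & R) nor (P -> ~S))

~Q = ~F = T
~Q & R = T & T = T
~S = ~T = F
P -> ~S = F -> F = T
(~Q & R) nor (P -> ~S) = T nor T = F
~((~Q & R) nor (P -> ~S)) = ~F = T
Hence Statement 1 is true.

Statement 2: This is ~S & ((~Q -> R) xor P).

~S = ~T = F
~Q = ~F = T
~Q -> R = T -> T = T
(~Q -> R) xor P = T xor F = T
~S & ((~Q -> R) xor P) = F & T = F
Thus Statement 2 is false.

True statements: 1 (Statement 1).

1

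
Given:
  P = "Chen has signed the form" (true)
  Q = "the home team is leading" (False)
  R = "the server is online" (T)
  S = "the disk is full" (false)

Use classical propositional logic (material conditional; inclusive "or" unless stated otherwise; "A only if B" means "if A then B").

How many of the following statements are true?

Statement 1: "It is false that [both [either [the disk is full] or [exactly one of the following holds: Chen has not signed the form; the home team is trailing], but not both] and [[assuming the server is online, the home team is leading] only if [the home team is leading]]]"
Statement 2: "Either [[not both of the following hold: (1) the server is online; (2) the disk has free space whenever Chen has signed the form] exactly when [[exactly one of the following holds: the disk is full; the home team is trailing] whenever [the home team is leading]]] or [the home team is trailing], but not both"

Statement 1: Parsed as ~((S xor (~P xor ~Q)) & ((R -> Q) -> Q))

~P = ~T = F
~Q = ~F = T
~P xor ~Q = F xor T = T
S xor (~P xor ~Q) = F xor T = T
R -> Q = T -> F = F
(R -> Q) -> Q = F -> F = T
(S xor (~P xor ~Q)) & ((R -> Q) -> Q) = T & T = T
~((S xor (~P xor ~Q)) & ((R -> Q) -> Q)) = ~T = F
Hence Statement 1 is false.

Statement 2: Parsed as ((R nand (P -> ~S)) <-> (Q -> (S xor ~Q))) xor ~Q

~S = ~F = T
P -> ~S = T -> T = T
R nand (P -> ~S) = T nand T = F
~Q = ~F = T
S xor ~Q = F xor T = T
Q -> (S xor ~Q) = F -> T = T
(R nand (P -> ~S)) <-> (Q -> (S xor ~Q)) = F <-> T = F
~Q = ~F = T
((R nand (P -> ~S)) <-> (Q -> (S xor ~Q))) xor ~Q = F xor T = T
Thus Statement 2 is true.

1 of the 2 statements is true (Statement 2).

1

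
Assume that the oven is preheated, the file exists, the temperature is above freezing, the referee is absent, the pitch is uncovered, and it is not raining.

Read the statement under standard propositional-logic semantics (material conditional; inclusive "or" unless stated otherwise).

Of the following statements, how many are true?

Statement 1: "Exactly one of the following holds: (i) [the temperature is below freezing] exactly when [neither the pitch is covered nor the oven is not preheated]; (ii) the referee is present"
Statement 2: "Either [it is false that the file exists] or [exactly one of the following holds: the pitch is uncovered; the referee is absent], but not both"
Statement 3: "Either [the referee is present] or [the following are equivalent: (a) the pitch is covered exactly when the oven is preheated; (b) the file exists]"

0

Let M = "the temperature is below freezing" (F), L = "the pitch is covered" (F), G = "the oven is preheated" (T), W = "the referee is present" (F), V = "the file exists" (T).

Statement 1: In symbols: (M ↔ (L ↓ ¬G)) ⊕ W

¬G = ¬T = F
L ↓ ¬G = F ↓ F = T
M ↔ (L ↓ ¬G) = F ↔ T = F
(M ↔ (L ↓ ¬G)) ⊕ W = F ⊕ F = F
Hence Statement 1 is false.

Statement 2: In symbols: ¬V ⊕ (¬L ⊕ ¬W)

¬V = ¬T = F
¬L = ¬F = T
¬W = ¬F = T
¬L ⊕ ¬W = T ⊕ T = F
¬V ⊕ (¬L ⊕ ¬W) = F ⊕ F = F
So Statement 2 is false.

Statement 3: Parsed as W ∨ ((L ↔ G) ↔ V)

L ↔ G = F ↔ T = F
(L ↔ G) ↔ V = F ↔ T = F
W ∨ ((L ↔ G) ↔ V) = F ∨ F = F
So Statement 3 is false.

True statements: 0 (none).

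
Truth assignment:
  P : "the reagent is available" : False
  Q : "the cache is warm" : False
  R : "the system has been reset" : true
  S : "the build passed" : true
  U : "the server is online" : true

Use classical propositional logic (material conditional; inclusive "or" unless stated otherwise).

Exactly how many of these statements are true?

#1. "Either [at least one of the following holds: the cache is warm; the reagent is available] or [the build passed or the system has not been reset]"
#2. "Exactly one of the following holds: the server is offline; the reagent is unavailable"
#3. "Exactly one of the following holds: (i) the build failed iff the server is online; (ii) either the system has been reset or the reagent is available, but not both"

#1: Parsed as (Q or P) or (S or not R)

Q or P = False or False = False
not R = not True = False
S or not R = True or False = True
(Q or P) or (S or not R) = False or True = True
Thus #1 is true.

#2: Formalization: not U xor not P

not U = not True = False
not P = not False = True
not U xor not P = False xor True = True
So #2 is true.

#3: In symbols: (not S iff U) xor (R xor P)

not S = not True = False
not S iff U = False iff True = False
R xor P = True xor False = True
(not S iff U) xor (R xor P) = False xor True = True
Thus #3 is true.

Count: 3.

3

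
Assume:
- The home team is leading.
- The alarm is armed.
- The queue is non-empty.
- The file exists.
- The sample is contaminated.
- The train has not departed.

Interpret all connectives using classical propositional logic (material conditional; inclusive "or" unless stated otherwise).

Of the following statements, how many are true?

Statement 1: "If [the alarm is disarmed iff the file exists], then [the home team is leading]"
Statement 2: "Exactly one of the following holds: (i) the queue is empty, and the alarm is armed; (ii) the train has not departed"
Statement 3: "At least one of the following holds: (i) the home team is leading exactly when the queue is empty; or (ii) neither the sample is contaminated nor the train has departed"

2

Let Q = "the alarm is armed" (True), S = "the file exists" (True), P = "the home team is leading" (True), R = "the queue is empty" (False), V = "the train has departed" (False), U = "the sample is contaminated" (True).

Statement 1: In symbols: (not Q iff S) -> P

not Q = not True = False
not Q iff S = False iff True = False
(not Q iff S) -> P = False -> True = True
Thus Statement 1 is true.

Statement 2: Formalization: (R and Q) xor not V

R and Q = False and True = False
not V = not False = True
(R and Q) xor not V = False xor True = True
Hence Statement 2 is true.

Statement 3: This is (P iff R) or (U nor V).

P iff R = True iff False = False
U nor V = True nor False = False
(P iff R) or (U nor V) = False or False = False
Hence Statement 3 is false.

Count: 2.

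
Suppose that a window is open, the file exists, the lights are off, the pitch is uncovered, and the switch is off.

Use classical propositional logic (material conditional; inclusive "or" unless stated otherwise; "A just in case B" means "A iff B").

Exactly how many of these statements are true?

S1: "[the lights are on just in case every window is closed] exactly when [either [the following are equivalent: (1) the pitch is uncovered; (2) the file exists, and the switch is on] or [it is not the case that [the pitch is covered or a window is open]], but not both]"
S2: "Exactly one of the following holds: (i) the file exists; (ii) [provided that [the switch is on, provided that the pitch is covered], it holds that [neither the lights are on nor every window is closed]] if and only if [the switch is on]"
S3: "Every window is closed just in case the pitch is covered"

2

Let R = "the lights are on" (F), P = "a window is open" (T), S = "the pitch is covered" (F), Q = "the file exists" (T), U = "the switch is on" (F).

S1: Formalization: (R ↔ ¬P) ↔ ((¬S ↔ (Q ∧ U)) ⊕ ¬(S ∨ P))

¬P = ¬T = F
R ↔ ¬P = F ↔ F = T
¬S = ¬F = T
Q ∧ U = T ∧ F = F
¬S ↔ (Q ∧ U) = T ↔ F = F
S ∨ P = F ∨ T = T
¬(S ∨ P) = ¬T = F
(¬S ↔ (Q ∧ U)) ⊕ ¬(S ∨ P) = F ⊕ F = F
(R ↔ ¬P) ↔ ((¬S ↔ (Q ∧ U)) ⊕ ¬(S ∨ P)) = T ↔ F = F
Thus S1 is false.

S2: This is Q ⊕ (((S → U) → (R ↓ ¬P)) ↔ U).

S → U = F → F = T
¬P = ¬T = F
R ↓ ¬P = F ↓ F = T
(S → U) → (R ↓ ¬P) = T → T = T
((S → U) → (R ↓ ¬P)) ↔ U = T ↔ F = F
Q ⊕ (((S → U) → (R ↓ ¬P)) ↔ U) = T ⊕ F = T
So S2 is true.

S3: Parsed as ¬P ↔ S

¬P = ¬T = F
¬P ↔ S = F ↔ F = T
So S3 is true.

2 of the 3 statements are true (S2, S3).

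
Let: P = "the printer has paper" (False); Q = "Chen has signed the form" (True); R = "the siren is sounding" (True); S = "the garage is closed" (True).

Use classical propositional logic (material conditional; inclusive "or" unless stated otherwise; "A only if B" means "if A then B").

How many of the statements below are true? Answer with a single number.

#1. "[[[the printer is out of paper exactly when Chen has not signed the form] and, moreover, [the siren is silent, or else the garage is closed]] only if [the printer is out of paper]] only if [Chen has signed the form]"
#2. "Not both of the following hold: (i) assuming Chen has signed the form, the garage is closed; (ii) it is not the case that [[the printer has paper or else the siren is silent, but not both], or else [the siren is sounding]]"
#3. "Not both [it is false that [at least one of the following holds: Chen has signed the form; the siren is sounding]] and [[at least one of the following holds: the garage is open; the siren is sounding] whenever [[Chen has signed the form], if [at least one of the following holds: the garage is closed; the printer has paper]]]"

#1: Formalization: (((not P iff not Q) and (not R or S)) -> not P) -> Q

not P = not False = True
not Q = not True = False
not P iff not Q = True iff False = False
not R = not True = False
not R or S = False or True = True
(not P iff not Q) and (not R or S) = False and True = False
not P = not False = True
((not P iff not Q) and (not R or S)) -> not P = False -> True = True
(((not P iff not Q) and (not R or S)) -> not P) -> Q = True -> True = True
Thus #1 is true.

#2: Parsed as (Q -> S) nand not ((P xor not R) or R)

Q -> S = True -> True = True
not R = not True = False
P xor not R = False xor False = False
(P xor not R) or R = False or True = True
not ((P xor not R) or R) = not True = False
(Q -> S) nand not ((P xor not R) or R) = True nand False = True
Hence #2 is true.

#3: Parsed as not (Q or R) nand (((S or P) -> Q) -> (not S or R))

Q or R = True or True = True
not (Q or R) = not True = False
S or P = True or False = True
(S or P) -> Q = True -> True = True
not S = not True = False
not S or R = False or True = True
((S or P) -> Q) -> (not S or R) = True -> True = True
not (Q or R) nand (((S or P) -> Q) -> (not S or R)) = False nand True = True
Hence #3 is true.

Count: 3.

3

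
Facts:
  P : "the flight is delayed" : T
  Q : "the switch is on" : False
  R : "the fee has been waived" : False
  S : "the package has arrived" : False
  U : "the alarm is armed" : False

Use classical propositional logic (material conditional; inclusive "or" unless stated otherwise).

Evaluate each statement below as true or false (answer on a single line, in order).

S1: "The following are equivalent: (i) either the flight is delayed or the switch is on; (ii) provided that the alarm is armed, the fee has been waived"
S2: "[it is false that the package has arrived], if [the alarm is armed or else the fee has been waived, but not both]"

S1 true / S2 true

S1: Parsed as (P | Q) <-> (U -> R)

P | Q = T | F = T
U -> R = F -> F = T
(P | Q) <-> (U -> R) = T <-> T = T
Hence S1 is true.

S2: This is (U xor R) -> ~S.

U xor R = F xor F = F
~S = ~F = T
(U xor R) -> ~S = F -> T = T
Thus S2 is true.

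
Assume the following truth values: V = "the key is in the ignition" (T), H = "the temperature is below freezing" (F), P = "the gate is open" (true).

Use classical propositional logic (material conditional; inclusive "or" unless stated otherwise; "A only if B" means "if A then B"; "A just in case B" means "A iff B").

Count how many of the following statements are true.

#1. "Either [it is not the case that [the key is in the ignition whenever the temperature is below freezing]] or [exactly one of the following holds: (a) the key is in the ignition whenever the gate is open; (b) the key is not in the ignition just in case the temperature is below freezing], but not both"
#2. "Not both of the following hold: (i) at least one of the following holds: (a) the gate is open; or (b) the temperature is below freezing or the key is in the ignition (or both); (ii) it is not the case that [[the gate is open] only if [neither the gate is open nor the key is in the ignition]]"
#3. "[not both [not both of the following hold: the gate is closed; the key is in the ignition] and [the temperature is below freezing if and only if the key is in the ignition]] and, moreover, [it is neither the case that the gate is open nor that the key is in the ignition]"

#1: Parsed as ~(H -> V) xor ((P -> V) xor (~V <-> H))

H -> V = F -> T = T
~(H -> V) = ~T = F
P -> V = T -> T = T
~V = ~T = F
~V <-> H = F <-> F = T
(P -> V) xor (~V <-> H) = T xor T = F
~(H -> V) xor ((P -> V) xor (~V <-> H)) = F xor F = F
Thus #1 is false.

#2: This is (P | (H | V)) nand ~(P -> (P nor V)).

H | V = F | T = T
P | (H | V) = T | T = T
P nor V = T nor T = F
P -> (P nor V) = T -> F = F
~(P -> (P nor V)) = ~F = T
(P | (H | V)) nand ~(P -> (P nor V)) = T nand T = F
So #2 is false.

#3: This is ((~P nand V) nand (H <-> V)) & (P nor V).

~P = ~T = F
~P nand V = F nand T = T
H <-> V = F <-> T = F
(~P nand V) nand (H <-> V) = T nand F = T
P nor V = T nor T = F
((~P nand V) nand (H <-> V)) & (P nor V) = T & F = F
Thus #3 is false.

Count: 0.

0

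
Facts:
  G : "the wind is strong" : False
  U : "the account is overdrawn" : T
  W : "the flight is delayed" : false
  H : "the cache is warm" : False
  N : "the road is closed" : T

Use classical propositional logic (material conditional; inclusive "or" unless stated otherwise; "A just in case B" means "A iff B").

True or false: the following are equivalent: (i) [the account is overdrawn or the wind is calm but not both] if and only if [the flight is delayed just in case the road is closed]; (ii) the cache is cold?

True

Parsed as ((U xor ~G) <-> (W <-> N)) <-> ~H

~G = ~F = T
U xor ~G = T xor T = F
W <-> N = F <-> T = F
(U xor ~G) <-> (W <-> N) = F <-> F = T
~H = ~F = T
((U xor ~G) <-> (W <-> N)) <-> ~H = T <-> T = T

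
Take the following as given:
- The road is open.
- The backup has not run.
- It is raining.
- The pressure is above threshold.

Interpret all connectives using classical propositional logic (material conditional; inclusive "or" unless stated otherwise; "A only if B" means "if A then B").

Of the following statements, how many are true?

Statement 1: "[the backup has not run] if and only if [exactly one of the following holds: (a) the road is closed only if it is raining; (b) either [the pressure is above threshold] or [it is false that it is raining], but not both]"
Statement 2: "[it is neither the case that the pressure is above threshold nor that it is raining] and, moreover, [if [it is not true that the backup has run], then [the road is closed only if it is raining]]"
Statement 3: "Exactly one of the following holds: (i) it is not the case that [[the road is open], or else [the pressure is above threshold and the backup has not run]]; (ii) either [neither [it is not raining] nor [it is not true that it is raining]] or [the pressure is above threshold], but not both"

Let M = "the backup has run" (F), P = "the road is closed" (F), L = "it is raining" (T), R = "the pressure is above threshold" (T).

Statement 1: In symbols: ¬M ↔ ((P → L) ⊕ (R ⊕ ¬L))

¬M = ¬F = T
P → L = F → T = T
¬L = ¬T = F
R ⊕ ¬L = T ⊕ F = T
(P → L) ⊕ (R ⊕ ¬L) = T ⊕ T = F
¬M ↔ ((P → L) ⊕ (R ⊕ ¬L)) = T ↔ F = F
Hence Statement 1 is false.

Statement 2: Parsed as (R ↓ L) ∧ (¬M → (P → L))

R ↓ L = T ↓ T = F
¬M = ¬F = T
P → L = F → T = T
¬M → (P → L) = T → T = T
(R ↓ L) ∧ (¬M → (P → L)) = F ∧ T = F
So Statement 2 is false.

Statement 3: This is ¬(¬P ∨ (R ∧ ¬M)) ⊕ ((¬L ↓ ¬L) ⊕ R).

¬P = ¬F = T
¬M = ¬F = T
R ∧ ¬M = T ∧ T = T
¬P ∨ (R ∧ ¬M) = T ∨ T = T
¬(¬P ∨ (R ∧ ¬M)) = ¬T = F
¬L = ¬T = F
¬L = ¬T = F
¬L ↓ ¬L = F ↓ F = T
(¬L ↓ ¬L) ⊕ R = T ⊕ T = F
¬(¬P ∨ (R ∧ ¬M)) ⊕ ((¬L ↓ ¬L) ⊕ R) = F ⊕ F = F
Hence Statement 3 is false.

Count: 0.

0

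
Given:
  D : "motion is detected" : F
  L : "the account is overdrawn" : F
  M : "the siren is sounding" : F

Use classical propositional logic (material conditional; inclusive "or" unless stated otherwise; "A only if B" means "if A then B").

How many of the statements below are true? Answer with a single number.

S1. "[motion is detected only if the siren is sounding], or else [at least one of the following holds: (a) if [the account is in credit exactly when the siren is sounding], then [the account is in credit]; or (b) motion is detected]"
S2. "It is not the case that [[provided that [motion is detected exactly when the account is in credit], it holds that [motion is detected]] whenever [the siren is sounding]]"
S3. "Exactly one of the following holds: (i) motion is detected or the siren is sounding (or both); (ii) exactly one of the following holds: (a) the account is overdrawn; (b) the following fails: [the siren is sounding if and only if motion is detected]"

S1: Formalization: (D -> M) or (((not L iff M) -> not L) or D)

D -> M = False -> False = True
not L = not False = True
not L iff M = True iff False = False
not L = not False = True
(not L iff M) -> not L = False -> True = True
((not L iff M) -> not L) or D = True or False = True
(D -> M) or (((not L iff M) -> not L) or D) = True or True = True
Thus S1 is true.

S2: Formalization: not (M -> ((D iff not L) -> D))

not L = not False = True
D iff not L = False iff True = False
(D iff not L) -> D = False -> False = True
M -> ((D iff not L) -> D) = False -> True = True
not (M -> ((D iff not L) -> D)) = not True = False
Hence S2 is false.

S3: In symbols: (D or M) xor (L xor not (M iff D))

D or M = False or False = False
M iff D = False iff False = True
not (M iff D) = not True = False
L xor not (M iff D) = False xor False = False
(D or M) xor (L xor not (M iff D)) = False xor False = False
So S3 is false.

Count: 1.

1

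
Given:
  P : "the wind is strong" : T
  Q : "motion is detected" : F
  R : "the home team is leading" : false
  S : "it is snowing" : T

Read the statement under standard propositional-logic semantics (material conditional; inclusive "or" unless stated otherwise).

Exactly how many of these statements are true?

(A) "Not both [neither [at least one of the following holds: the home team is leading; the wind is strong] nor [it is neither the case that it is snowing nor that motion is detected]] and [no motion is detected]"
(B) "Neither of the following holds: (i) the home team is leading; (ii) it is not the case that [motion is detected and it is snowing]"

(A): In symbols: ((R ∨ P) ↓ (S ↓ Q)) ↑ ¬Q

R ∨ P = F ∨ T = T
S ↓ Q = T ↓ F = F
(R ∨ P) ↓ (S ↓ Q) = T ↓ F = F
¬Q = ¬F = T
((R ∨ P) ↓ (S ↓ Q)) ↑ ¬Q = F ↑ T = T
Hence (A) is true.

(B): In symbols: R ↓ ¬(Q ∧ S)

Q ∧ S = F ∧ T = F
¬(Q ∧ S) = ¬F = T
R ↓ ¬(Q ∧ S) = F ↓ T = F
Hence (B) is false.

True statements: 1 ((A)).

1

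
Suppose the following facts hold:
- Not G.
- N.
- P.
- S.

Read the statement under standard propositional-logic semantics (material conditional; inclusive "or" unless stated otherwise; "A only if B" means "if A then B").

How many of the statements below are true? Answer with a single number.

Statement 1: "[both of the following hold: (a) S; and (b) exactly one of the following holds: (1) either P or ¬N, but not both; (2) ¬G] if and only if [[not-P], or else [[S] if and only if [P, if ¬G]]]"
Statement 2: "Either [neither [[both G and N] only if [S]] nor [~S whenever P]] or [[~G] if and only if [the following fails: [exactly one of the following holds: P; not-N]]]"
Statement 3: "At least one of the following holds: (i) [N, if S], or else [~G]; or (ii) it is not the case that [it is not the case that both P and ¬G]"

1

Statement 1: This is (S & ((P xor ~N) xor ~G)) <-> (~P | (S <-> (~G -> P))).

~N = ~T = F
P xor ~N = T xor F = T
~G = ~F = T
(P xor ~N) xor ~G = T xor T = F
S & ((P xor ~N) xor ~G) = T & F = F
~P = ~T = F
~G = ~F = T
~G -> P = T -> T = T
S <-> (~G -> P) = T <-> T = T
~P | (S <-> (~G -> P)) = F | T = T
(S & ((P xor ~N) xor ~G)) <-> (~P | (S <-> (~G -> P))) = F <-> T = F
Hence Statement 1 is false.

Statement 2: In symbols: (((G & N) -> S) nor (P -> ~S)) | (~G <-> ~(P xor ~N))

G & N = F & T = F
(G & N) -> S = F -> T = T
~S = ~T = F
P -> ~S = T -> F = F
((G & N) -> S) nor (P -> ~S) = T nor F = F
~G = ~F = T
~N = ~T = F
P xor ~N = T xor F = T
~(P xor ~N) = ~T = F
~G <-> ~(P xor ~N) = T <-> F = F
(((G & N) -> S) nor (P -> ~S)) | (~G <-> ~(P xor ~N)) = F | F = F
Thus Statement 2 is false.

Statement 3: This is ((S -> N) | ~G) | ~(P nand ~G).

S -> N = T -> T = T
~G = ~F = T
(S -> N) | ~G = T | T = T
~G = ~F = T
P nand ~G = T nand T = F
~(P nand ~G) = ~F = T
((S -> N) | ~G) | ~(P nand ~G) = T | T = T
So Statement 3 is true.

1 of the 3 statements is true (Statement 3).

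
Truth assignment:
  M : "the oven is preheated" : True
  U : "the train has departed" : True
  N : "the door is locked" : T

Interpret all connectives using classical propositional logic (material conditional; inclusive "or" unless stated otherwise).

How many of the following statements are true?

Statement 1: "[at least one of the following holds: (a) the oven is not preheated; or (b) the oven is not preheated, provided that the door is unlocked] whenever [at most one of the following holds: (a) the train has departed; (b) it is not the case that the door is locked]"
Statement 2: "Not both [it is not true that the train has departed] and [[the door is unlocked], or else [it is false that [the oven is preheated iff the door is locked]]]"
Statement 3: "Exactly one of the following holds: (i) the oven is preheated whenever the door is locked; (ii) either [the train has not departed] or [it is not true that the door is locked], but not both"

Statement 1: In symbols: (U ↑ ¬N) → (¬M ∨ (¬N → ¬M))

¬N = ¬T = F
U ↑ ¬N = T ↑ F = T
¬M = ¬T = F
¬N = ¬T = F
¬M = ¬T = F
¬N → ¬M = F → F = T
¬M ∨ (¬N → ¬M) = F ∨ T = T
(U ↑ ¬N) → (¬M ∨ (¬N → ¬M)) = T → T = T
So Statement 1 is true.

Statement 2: Parsed as ¬U ↑ (¬N ∨ ¬(M ↔ N))

¬U = ¬T = F
¬N = ¬T = F
M ↔ N = T ↔ T = T
¬(M ↔ N) = ¬T = F
¬N ∨ ¬(M ↔ N) = F ∨ F = F
¬U ↑ (¬N ∨ ¬(M ↔ N)) = F ↑ F = T
Hence Statement 2 is true.

Statement 3: Formalization: (N → M) ⊕ (¬U ⊕ ¬N)

N → M = T → T = T
¬U = ¬T = F
¬N = ¬T = F
¬U ⊕ ¬N = F ⊕ F = F
(N → M) ⊕ (¬U ⊕ ¬N) = T ⊕ F = T
Thus Statement 3 is true.

True statements: 3 (Statement 1, Statement 2, Statement 3).

3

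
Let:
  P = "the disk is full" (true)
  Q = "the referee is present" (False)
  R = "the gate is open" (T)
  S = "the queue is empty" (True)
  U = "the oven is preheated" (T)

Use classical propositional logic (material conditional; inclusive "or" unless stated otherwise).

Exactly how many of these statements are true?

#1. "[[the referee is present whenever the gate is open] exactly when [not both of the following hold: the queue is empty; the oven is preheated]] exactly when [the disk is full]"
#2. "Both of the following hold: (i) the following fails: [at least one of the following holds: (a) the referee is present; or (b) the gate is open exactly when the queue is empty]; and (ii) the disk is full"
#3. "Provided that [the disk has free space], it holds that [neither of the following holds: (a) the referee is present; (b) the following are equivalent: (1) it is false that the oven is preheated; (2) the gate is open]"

#1: Parsed as ((R -> Q) <-> (S nand U)) <-> P

R -> Q = T -> F = F
S nand U = T nand T = F
(R -> Q) <-> (S nand U) = F <-> F = T
((R -> Q) <-> (S nand U)) <-> P = T <-> T = T
Thus #1 is true.

#2: In symbols: ~(Q | (R <-> S)) & P

R <-> S = T <-> T = T
Q | (R <-> S) = F | T = T
~(Q | (R <-> S)) = ~T = F
~(Q | (R <-> S)) & P = F & T = F
Thus #2 is false.

#3: This is ~P -> (Q nor (~U <-> R)).

~P = ~T = F
~U = ~T = F
~U <-> R = F <-> T = F
Q nor (~U <-> R) = F nor F = T
~P -> (Q nor (~U <-> R)) = F -> T = T
Thus #3 is true.

Count: 2.

2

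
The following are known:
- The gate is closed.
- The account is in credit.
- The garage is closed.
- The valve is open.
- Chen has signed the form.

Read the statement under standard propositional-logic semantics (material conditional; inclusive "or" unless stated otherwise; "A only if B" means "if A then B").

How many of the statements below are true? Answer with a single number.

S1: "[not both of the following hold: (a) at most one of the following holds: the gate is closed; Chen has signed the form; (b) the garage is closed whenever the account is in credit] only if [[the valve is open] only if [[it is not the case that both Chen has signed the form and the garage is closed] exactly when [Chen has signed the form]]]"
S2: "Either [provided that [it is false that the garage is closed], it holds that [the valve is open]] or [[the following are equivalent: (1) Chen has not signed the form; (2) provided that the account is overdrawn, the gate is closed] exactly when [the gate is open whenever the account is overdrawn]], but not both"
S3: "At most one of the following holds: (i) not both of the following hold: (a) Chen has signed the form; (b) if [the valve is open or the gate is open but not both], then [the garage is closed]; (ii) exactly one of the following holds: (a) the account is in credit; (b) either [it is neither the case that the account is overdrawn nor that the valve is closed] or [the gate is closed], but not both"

Let P = "the gate is open" (False), U = "Chen has signed the form" (True), Q = "the account is overdrawn" (False), R = "the garage is closed" (True), S = "the valve is open" (True).

S1: In symbols: ((not P nand U) nand (not Q -> R)) -> (S -> ((U nand R) iff U))

not P = not False = True
not P nand U = True nand True = False
not Q = not False = True
not Q -> R = True -> True = True
(not P nand U) nand (not Q -> R) = False nand True = True
U nand R = True nand True = False
(U nand R) iff U = False iff True = False
S -> ((U nand R) iff U) = True -> False = False
((not P nand U) nand (not Q -> R)) -> (S -> ((U nand R) iff U)) = True -> False = False
So S1 is false.

S2: In symbols: (not R -> S) xor ((not U iff (Q -> not P)) iff (Q -> P))

not R = not True = False
not R -> S = False -> True = True
not U = not True = False
not P = not False = True
Q -> not P = False -> True = True
not U iff (Q -> not P) = False iff True = False
Q -> P = False -> False = True
(not U iff (Q -> not P)) iff (Q -> P) = False iff True = False
(not R -> S) xor ((not U iff (Q -> not P)) iff (Q -> P)) = True xor False = True
So S2 is true.

S3: Parsed as (U nand ((S xor P) -> R)) nand (not Q xor ((Q nor not S) xor not P))

S xor P = True xor False = True
(S xor P) -> R = True -> True = True
U nand ((S xor P) -> R) = True nand True = False
not Q = not False = True
not S = not True = False
Q nor not S = False nor False = True
not P = not False = True
(Q nor not S) xor not P = True xor True = False
not Q xor ((Q nor not S) xor not P) = True xor False = True
(U nand ((S xor P) -> R)) nand (not Q xor ((Q nor not S) xor not P)) = False nand True = True
So S3 is true.

Count: 2.

2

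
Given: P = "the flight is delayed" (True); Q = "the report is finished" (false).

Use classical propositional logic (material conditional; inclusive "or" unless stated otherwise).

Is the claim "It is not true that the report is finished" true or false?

true

Values: Q=F.
In symbols: ¬Q

¬Q = ¬F = T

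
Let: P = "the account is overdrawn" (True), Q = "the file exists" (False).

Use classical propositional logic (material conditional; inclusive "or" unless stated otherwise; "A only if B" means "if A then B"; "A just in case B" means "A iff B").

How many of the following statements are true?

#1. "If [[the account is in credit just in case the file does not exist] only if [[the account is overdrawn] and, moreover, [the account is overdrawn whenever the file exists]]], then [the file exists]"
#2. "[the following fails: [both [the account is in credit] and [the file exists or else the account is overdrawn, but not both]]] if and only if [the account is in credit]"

0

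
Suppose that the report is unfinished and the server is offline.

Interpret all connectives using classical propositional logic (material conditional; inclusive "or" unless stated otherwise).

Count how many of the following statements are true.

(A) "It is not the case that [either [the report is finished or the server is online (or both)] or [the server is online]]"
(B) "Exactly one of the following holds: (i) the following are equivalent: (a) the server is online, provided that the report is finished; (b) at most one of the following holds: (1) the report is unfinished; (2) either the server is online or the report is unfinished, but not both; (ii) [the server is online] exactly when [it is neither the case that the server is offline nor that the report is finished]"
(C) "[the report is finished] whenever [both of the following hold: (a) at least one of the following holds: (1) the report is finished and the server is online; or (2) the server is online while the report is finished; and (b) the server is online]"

3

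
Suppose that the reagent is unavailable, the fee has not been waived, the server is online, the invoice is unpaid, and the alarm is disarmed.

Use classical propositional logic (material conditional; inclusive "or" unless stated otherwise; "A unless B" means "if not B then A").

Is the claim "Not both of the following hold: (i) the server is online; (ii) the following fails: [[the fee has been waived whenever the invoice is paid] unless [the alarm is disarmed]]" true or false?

True.

Let R = "the server is online" (True), S = "the invoice is paid" (False), Q = "the fee has been waived" (False), U = "the alarm is armed" (False).
In symbols: R nand not ((S -> Q) or not U)

S -> Q = False -> False = True
not U = not False = True
(S -> Q) or not U = True or True = True
not ((S -> Q) or not U) = not True = False
R nand not ((S -> Q) or not U) = True nand False = True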